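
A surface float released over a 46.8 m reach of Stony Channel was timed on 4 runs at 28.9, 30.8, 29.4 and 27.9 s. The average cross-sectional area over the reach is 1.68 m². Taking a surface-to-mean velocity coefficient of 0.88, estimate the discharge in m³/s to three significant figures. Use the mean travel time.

t̄ = (28.9 + 30.8 + 29.4 + 27.9) / 4 = 29.25 s
v_surface = L / t̄ = 46.8 / 29.25 = 1.600 m/s
v_mean = 0.88 × 1.600 = 1.408 m/s
Q = A × v_mean = 1.68 × 1.408 = 2.365 m³/s

2.37 m³/s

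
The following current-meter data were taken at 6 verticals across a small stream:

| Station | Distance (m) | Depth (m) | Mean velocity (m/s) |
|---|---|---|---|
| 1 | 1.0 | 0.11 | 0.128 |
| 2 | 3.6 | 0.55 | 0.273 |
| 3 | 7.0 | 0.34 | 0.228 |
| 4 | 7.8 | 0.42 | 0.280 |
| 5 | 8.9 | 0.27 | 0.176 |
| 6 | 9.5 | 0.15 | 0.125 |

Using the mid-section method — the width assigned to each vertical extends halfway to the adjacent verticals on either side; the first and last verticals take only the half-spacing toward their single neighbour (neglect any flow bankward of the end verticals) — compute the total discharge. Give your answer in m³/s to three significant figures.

w_1 = (3.6 − 1.0)/2 = 1.3 m; q_1 = 0.128 × 0.11 × 1.3 = 0.01830 m³/s
w_2 = (7.0 − 1.0)/2 = 3 m; q_2 = 0.273 × 0.55 × 3 = 0.4505 m³/s
w_3 = (7.8 − 3.6)/2 = 2.1 m; q_3 = 0.228 × 0.34 × 2.1 = 0.1628 m³/s
w_4 = (8.9 − 7.0)/2 = 0.95 m; q_4 = 0.280 × 0.42 × 0.95 = 0.1117 m³/s
w_5 = (9.5 − 7.8)/2 = 0.85 m; q_5 = 0.176 × 0.27 × 0.85 = 0.04039 m³/s
w_6 = (9.5 − 8.9)/2 = 0.3 m; q_6 = 0.125 × 0.15 × 0.3 = 0.005625 m³/s
Q = Σ qᵢ = 0.7893 m³/s

0.789 m³/s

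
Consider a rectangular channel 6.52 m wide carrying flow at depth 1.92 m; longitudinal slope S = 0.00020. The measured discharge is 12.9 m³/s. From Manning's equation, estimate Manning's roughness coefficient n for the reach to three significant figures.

A = b·y = 6.52 × 1.92 = 12.52 m²
P = b + 2y = 6.52 + 2×1.92 = 10.36 m
R = A/P = 12.52/10.36 = 1.208 m
n = (1/Q)·A·R^(2/3)·S^(1/2) = (1/12.9) × 12.52 × 1.134 × 0.01414 = 0.01557

0.0156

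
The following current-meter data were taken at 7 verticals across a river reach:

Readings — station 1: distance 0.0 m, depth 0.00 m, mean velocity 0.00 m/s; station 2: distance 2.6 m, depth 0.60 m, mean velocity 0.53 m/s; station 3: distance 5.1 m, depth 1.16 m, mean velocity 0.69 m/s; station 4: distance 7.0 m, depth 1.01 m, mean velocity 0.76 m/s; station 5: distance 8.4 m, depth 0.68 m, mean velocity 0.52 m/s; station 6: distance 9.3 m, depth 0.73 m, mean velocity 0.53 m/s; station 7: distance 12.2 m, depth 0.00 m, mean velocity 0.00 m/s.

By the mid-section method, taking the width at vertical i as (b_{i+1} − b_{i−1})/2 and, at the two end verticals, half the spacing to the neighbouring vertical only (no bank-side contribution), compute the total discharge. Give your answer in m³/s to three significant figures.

4.98 m³/s

w_2 = (5.1 − 0.0)/2 = 2.55 m; q_2 = 0.53 × 0.60 × 2.55 = 0.8109 m³/s
w_3 = (7.0 − 2.6)/2 = 2.2 m; q_3 = 0.69 × 1.16 × 2.2 = 1.761 m³/s
w_4 = (8.4 − 5.1)/2 = 1.65 m; q_4 = 0.76 × 1.01 × 1.65 = 1.267 m³/s
w_5 = (9.3 − 7.0)/2 = 1.15 m; q_5 = 0.52 × 0.68 × 1.15 = 0.4066 m³/s
w_6 = (12.2 − 8.4)/2 = 1.9 m; q_6 = 0.53 × 0.73 × 1.9 = 0.7351 m³/s
Stations 1, 7 contribute zero (depth or velocity is 0).
Q = Σ qᵢ = 4.980 m³/s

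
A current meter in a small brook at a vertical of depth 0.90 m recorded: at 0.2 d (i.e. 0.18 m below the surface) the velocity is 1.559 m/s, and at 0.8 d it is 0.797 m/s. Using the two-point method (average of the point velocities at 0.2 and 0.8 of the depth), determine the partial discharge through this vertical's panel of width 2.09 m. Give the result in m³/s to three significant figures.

v̄ = (1.559 + 0.797) / 2 = 1.178 m/s
q = v̄ × d × w = 1.178 × 0.90 × 2.09 = 2.216 m³/s

2.22 m³/s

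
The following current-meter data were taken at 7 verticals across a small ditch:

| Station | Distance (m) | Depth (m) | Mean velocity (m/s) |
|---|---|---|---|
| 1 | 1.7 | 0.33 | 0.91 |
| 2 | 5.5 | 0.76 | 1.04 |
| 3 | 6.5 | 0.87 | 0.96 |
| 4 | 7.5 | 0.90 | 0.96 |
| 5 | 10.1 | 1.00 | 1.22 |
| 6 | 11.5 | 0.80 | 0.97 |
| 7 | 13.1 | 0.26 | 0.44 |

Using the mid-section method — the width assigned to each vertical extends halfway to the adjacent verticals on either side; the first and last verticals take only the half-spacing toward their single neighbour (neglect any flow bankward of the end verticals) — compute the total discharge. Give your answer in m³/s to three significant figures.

w_1 = (5.5 − 1.7)/2 = 1.9 m; q_1 = 0.91 × 0.33 × 1.9 = 0.5706 m³/s
w_2 = (6.5 − 1.7)/2 = 2.4 m; q_2 = 1.04 × 0.76 × 2.4 = 1.897 m³/s
w_3 = (7.5 − 5.5)/2 = 1 m; q_3 = 0.96 × 0.87 × 1 = 0.8352 m³/s
w_4 = (10.1 − 6.5)/2 = 1.8 m; q_4 = 0.96 × 0.90 × 1.8 = 1.555 m³/s
w_5 = (11.5 − 7.5)/2 = 2 m; q_5 = 1.22 × 1.00 × 2 = 2.440 m³/s
w_6 = (13.1 − 10.1)/2 = 1.5 m; q_6 = 0.97 × 0.80 × 1.5 = 1.164 m³/s
w_7 = (13.1 − 11.5)/2 = 0.8 m; q_7 = 0.44 × 0.26 × 0.8 = 0.09152 m³/s
Q = Σ qᵢ = 8.553 m³/s

8.55 m³/s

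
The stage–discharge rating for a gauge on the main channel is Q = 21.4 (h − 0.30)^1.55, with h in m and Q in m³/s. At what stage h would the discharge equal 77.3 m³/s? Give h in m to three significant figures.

h − h₀ = (Q/C)^(1/b) = (77.3/21.4)^(1/1.55) = 2.290 m
h = 0.30 + 2.290 = 2.590 m

2.59 m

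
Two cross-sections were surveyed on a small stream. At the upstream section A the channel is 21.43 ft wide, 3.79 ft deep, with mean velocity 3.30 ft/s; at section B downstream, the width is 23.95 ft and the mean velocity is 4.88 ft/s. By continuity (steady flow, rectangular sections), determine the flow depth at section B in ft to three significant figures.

2.29 ft

Q = A₁V₁ = (21.43×3.79) × 3.30 = 268.0 ft³/s
d₂ = Q/(b₂ V₂) = 268.0/(23.95×4.88) = 2.293 ft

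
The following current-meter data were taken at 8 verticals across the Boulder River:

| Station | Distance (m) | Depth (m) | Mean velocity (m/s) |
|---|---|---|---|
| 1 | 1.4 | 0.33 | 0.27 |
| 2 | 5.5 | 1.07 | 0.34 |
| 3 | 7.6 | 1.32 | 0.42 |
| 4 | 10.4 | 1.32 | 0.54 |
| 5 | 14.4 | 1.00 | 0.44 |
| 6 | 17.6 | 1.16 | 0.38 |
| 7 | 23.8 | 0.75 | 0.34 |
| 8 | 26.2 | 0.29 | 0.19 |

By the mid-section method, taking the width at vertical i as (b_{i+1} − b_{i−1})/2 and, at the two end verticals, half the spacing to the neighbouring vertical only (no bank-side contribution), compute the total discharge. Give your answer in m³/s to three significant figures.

w_1 = (5.5 − 1.4)/2 = 2.05 m; q_1 = 0.27 × 0.33 × 2.05 = 0.1827 m³/s
w_2 = (7.6 − 1.4)/2 = 3.1 m; q_2 = 0.34 × 1.07 × 3.1 = 1.128 m³/s
w_3 = (10.4 − 5.5)/2 = 2.45 m; q_3 = 0.42 × 1.32 × 2.45 = 1.358 m³/s
w_4 = (14.4 − 7.6)/2 = 3.4 m; q_4 = 0.54 × 1.32 × 3.4 = 2.424 m³/s
w_5 = (17.6 − 10.4)/2 = 3.6 m; q_5 = 0.44 × 1.00 × 3.6 = 1.584 m³/s
w_6 = (23.8 − 14.4)/2 = 4.7 m; q_6 = 0.38 × 1.16 × 4.7 = 2.072 m³/s
w_7 = (26.2 − 17.6)/2 = 4.3 m; q_7 = 0.34 × 0.75 × 4.3 = 1.097 m³/s
w_8 = (26.2 − 23.8)/2 = 1.2 m; q_8 = 0.19 × 0.29 × 1.2 = 0.06612 m³/s
Q = Σ qᵢ = 9.911 m³/s

9.91 m³/s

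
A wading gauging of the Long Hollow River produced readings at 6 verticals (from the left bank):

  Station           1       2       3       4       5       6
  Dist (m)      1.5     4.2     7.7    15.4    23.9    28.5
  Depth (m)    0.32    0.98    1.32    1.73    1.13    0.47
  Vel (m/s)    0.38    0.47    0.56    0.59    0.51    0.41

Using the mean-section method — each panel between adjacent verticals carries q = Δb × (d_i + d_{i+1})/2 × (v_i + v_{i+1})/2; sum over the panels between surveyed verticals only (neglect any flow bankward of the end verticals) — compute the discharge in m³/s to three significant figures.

17.9 m³/s

Panel 1-2: Δb = 2.7 m, d̄ = (0.32+0.98)/2 = 0.65, v̄ = (0.38+0.47)/2 = 0.425 → q = 2.7×0.65×0.425 = 0.7459 m³/s
Panel 2-3: Δb = 3.5 m, d̄ = (0.98+1.32)/2 = 1.15, v̄ = (0.47+0.56)/2 = 0.515 → q = 3.5×1.15×0.515 = 2.073 m³/s
Panel 3-4: Δb = 7.7 m, d̄ = (1.32+1.73)/2 = 1.525, v̄ = (0.56+0.59)/2 = 0.575 → q = 7.7×1.525×0.575 = 6.752 m³/s
Panel 4-5: Δb = 8.5 m, d̄ = (1.73+1.13)/2 = 1.43, v̄ = (0.59+0.51)/2 = 0.55 → q = 8.5×1.43×0.55 = 6.685 m³/s
Panel 5-6: Δb = 4.6 m, d̄ = (1.13+0.47)/2 = 0.8, v̄ = (0.51+0.41)/2 = 0.46 → q = 4.6×0.8×0.46 = 1.693 m³/s
Q = Σ q = 17.95 m³/s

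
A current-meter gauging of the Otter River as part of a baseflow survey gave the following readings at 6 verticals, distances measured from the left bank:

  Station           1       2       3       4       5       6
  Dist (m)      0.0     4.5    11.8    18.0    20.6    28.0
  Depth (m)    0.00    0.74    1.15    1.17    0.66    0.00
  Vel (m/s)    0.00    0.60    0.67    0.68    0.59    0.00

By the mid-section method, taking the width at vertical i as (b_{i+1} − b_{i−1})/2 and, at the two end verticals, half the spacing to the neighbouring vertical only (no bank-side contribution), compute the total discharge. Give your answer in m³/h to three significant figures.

47800 m³/h

w_2 = (11.8 − 0.0)/2 = 5.9 m; q_2 = 0.60 × 0.74 × 5.9 = 2.620 m³/s
w_3 = (18.0 − 4.5)/2 = 6.75 m; q_3 = 0.67 × 1.15 × 6.75 = 5.201 m³/s
w_4 = (20.6 − 11.8)/2 = 4.4 m; q_4 = 0.68 × 1.17 × 4.4 = 3.501 m³/s
w_5 = (28.0 − 18.0)/2 = 5 m; q_5 = 0.59 × 0.66 × 5 = 1.947 m³/s
Stations 1, 6 contribute zero (depth or velocity is 0).
Q = Σ qᵢ = 13.27 m³/s
= 13.27 × 3600 = 47770 m³/h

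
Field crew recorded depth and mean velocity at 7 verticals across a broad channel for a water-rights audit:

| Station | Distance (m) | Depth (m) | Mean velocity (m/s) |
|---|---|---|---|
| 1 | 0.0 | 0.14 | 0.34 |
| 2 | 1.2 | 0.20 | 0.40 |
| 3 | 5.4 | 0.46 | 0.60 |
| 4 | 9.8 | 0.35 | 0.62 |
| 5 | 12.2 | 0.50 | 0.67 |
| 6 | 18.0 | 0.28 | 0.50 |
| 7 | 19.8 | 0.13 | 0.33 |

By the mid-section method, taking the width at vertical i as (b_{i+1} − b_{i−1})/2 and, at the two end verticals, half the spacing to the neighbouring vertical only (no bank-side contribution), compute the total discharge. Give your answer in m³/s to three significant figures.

4.11 m³/s

w_1 = (1.2 − 0.0)/2 = 0.6 m; q_1 = 0.34 × 0.14 × 0.6 = 0.02856 m³/s
w_2 = (5.4 − 0.0)/2 = 2.7 m; q_2 = 0.40 × 0.20 × 2.7 = 0.2160 m³/s
w_3 = (9.8 − 1.2)/2 = 4.3 m; q_3 = 0.60 × 0.46 × 4.3 = 1.187 m³/s
w_4 = (12.2 − 5.4)/2 = 3.4 m; q_4 = 0.62 × 0.35 × 3.4 = 0.7378 m³/s
w_5 = (18.0 − 9.8)/2 = 4.1 m; q_5 = 0.67 × 0.50 × 4.1 = 1.374 m³/s
w_6 = (19.8 − 12.2)/2 = 3.8 m; q_6 = 0.50 × 0.28 × 3.8 = 0.5320 m³/s
w_7 = (19.8 − 18.0)/2 = 0.9 m; q_7 = 0.33 × 0.13 × 0.9 = 0.03861 m³/s
Q = Σ qᵢ = 4.113 m³/s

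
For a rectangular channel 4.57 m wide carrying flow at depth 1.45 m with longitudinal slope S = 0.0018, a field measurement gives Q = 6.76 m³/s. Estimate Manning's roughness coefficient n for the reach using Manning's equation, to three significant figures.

0.0384

A = b·y = 4.57 × 1.45 = 6.627 m²
P = b + 2y = 4.57 + 2×1.45 = 7.470 m
R = A/P = 6.627/7.470 = 0.8871 m
n = (1/Q)·A·R^(2/3)·S^(1/2) = (1/6.76) × 6.627 × 0.9232 × 0.04243 = 0.03840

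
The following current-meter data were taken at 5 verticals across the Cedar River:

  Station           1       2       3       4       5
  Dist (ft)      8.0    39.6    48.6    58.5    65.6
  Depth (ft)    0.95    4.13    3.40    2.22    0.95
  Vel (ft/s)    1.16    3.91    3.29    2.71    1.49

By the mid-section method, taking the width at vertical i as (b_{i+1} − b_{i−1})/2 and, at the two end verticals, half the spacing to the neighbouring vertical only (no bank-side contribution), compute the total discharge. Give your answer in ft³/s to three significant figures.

w_1 = (39.6 − 8.0)/2 = 15.8 ft; q_1 = 1.16 × 0.95 × 15.8 = 17.41 ft³/s
w_2 = (48.6 − 8.0)/2 = 20.3 ft; q_2 = 3.91 × 4.13 × 20.3 = 327.8 ft³/s
w_3 = (58.5 − 39.6)/2 = 9.45 ft; q_3 = 3.29 × 3.40 × 9.45 = 105.7 ft³/s
w_4 = (65.6 − 48.6)/2 = 8.5 ft; q_4 = 2.71 × 2.22 × 8.5 = 51.14 ft³/s
w_5 = (65.6 − 58.5)/2 = 3.55 ft; q_5 = 1.49 × 0.95 × 3.55 = 5.025 ft³/s
Q = Σ qᵢ = 507.1 ft³/s

507 ft³/s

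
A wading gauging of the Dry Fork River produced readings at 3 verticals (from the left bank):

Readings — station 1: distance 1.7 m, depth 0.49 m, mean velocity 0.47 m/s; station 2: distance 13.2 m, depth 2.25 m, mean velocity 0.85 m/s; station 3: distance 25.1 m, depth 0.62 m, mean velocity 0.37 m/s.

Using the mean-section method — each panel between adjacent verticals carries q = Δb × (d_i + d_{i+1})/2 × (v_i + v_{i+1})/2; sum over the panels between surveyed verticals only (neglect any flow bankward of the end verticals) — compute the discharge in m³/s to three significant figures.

Panel 1-2: Δb = 11.5 m, d̄ = (0.49+2.25)/2 = 1.37, v̄ = (0.47+0.85)/2 = 0.66 → q = 11.5×1.37×0.66 = 10.40 m³/s
Panel 2-3: Δb = 11.9 m, d̄ = (2.25+0.62)/2 = 1.435, v̄ = (0.85+0.37)/2 = 0.61 → q = 11.9×1.435×0.61 = 10.42 m³/s
Q = Σ q = 20.81 m³/s

20.8 m³/s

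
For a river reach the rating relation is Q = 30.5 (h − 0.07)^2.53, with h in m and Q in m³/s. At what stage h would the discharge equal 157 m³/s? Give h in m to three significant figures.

1.98 m

h − h₀ = (Q/C)^(1/b) = (157/30.5)^(1/2.53) = 1.911 m
h = 0.07 + 1.911 = 1.981 m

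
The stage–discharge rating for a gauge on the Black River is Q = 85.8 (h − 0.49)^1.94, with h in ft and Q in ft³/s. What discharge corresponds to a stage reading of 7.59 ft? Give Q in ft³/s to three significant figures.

Q = 85.8 × (7.59 − 0.49)^1.94 = 85.8 × 7.1^1.94 = 3845 ft³/s

3850 ft³/s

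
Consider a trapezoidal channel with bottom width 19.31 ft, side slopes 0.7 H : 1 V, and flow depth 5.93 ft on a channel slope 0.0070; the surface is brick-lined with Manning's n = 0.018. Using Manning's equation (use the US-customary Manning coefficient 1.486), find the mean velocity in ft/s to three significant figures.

17.7 ft/s

A = (b + z·y)·y = (19.31 + 0.7×5.93)×5.93 = 139.1 ft²
P = b + 2y√(1+z²) = 19.31 + 2×5.93×√(1+0.7²) = 33.79 ft
R = A/P = 139.1/33.79 = 4.118 ft
Q = (1.486/n)·A·R^(2/3)·S^(1/2) = (1.486/0.018) × 139.1 × 4.118^(2/3) × 0.0070^(1/2) = 2469 ft³/s
V = Q/A = 2469/139.1 = 17.74 ft/s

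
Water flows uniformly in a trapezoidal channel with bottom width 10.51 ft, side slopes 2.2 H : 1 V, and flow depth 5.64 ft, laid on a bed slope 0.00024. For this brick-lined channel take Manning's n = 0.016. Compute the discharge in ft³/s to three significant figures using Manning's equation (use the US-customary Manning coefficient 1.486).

A = (b + z·y)·y = (10.51 + 2.2×5.64)×5.64 = 129.3 ft²
P = b + 2y√(1+z²) = 10.51 + 2×5.64×√(1+2.2²) = 37.77 ft
R = A/P = 129.3/37.77 = 3.422 ft
Q = (1.486/n)·A·R^(2/3)·S^(1/2) = (1.486/0.016) × 129.3 × 3.422^(2/3) × 0.00024^(1/2) = 422.3 ft³/s

422 ft³/s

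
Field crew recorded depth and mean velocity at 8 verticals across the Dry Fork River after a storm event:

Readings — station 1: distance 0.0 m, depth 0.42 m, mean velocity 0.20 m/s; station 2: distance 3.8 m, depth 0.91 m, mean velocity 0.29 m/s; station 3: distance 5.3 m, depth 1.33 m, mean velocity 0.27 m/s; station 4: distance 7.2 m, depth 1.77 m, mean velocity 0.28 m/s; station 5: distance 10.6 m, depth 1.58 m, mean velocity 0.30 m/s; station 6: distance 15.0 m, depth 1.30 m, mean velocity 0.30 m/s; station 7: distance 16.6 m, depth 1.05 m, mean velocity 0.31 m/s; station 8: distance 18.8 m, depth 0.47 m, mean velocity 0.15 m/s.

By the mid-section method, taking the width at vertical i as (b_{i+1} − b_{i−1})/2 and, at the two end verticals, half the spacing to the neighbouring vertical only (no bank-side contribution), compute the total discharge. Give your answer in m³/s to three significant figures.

6.50 m³/s

w_1 = (3.8 − 0.0)/2 = 1.9 m; q_1 = 0.20 × 0.42 × 1.9 = 0.1596 m³/s
w_2 = (5.3 − 0.0)/2 = 2.65 m; q_2 = 0.29 × 0.91 × 2.65 = 0.6993 m³/s
w_3 = (7.2 − 3.8)/2 = 1.7 m; q_3 = 0.27 × 1.33 × 1.7 = 0.6105 m³/s
w_4 = (10.6 − 5.3)/2 = 2.65 m; q_4 = 0.28 × 1.77 × 2.65 = 1.313 m³/s
w_5 = (15.0 − 7.2)/2 = 3.9 m; q_5 = 0.30 × 1.58 × 3.9 = 1.849 m³/s
w_6 = (16.6 − 10.6)/2 = 3 m; q_6 = 0.30 × 1.30 × 3 = 1.170 m³/s
w_7 = (18.8 − 15.0)/2 = 1.9 m; q_7 = 0.31 × 1.05 × 1.9 = 0.6185 m³/s
w_8 = (18.8 − 16.6)/2 = 1.1 m; q_8 = 0.15 × 0.47 × 1.1 = 0.07755 m³/s
Q = Σ qᵢ = 6.497 m³/s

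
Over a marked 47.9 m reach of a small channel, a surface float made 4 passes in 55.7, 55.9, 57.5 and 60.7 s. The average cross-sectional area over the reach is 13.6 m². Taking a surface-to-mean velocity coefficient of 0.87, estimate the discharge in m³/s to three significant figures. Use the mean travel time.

t̄ = (55.7 + 55.9 + 57.5 + 60.7) / 4 = 57.45 s
v_surface = L / t̄ = 47.9 / 57.45 = 0.8338 m/s
v_mean = 0.87 × 0.8338 = 0.7254 m/s
Q = A × v_mean = 13.6 × 0.7254 = 9.865 m³/s

9.87 m³/s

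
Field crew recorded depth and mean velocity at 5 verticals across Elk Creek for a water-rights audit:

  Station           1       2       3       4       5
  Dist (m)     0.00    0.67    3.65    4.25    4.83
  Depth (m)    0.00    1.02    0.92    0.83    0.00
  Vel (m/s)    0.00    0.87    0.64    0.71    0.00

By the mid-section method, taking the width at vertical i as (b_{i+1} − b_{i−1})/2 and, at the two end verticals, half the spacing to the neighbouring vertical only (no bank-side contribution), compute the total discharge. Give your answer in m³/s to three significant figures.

3.02 m³/s

w_2 = (3.65 − 0.00)/2 = 1.825 m; q_2 = 0.87 × 1.02 × 1.825 = 1.620 m³/s
w_3 = (4.25 − 0.67)/2 = 1.79 m; q_3 = 0.64 × 0.92 × 1.79 = 1.054 m³/s
w_4 = (4.83 − 3.65)/2 = 0.59 m; q_4 = 0.71 × 0.83 × 0.59 = 0.3477 m³/s
Stations 1, 5 contribute zero (depth or velocity is 0).
Q = Σ qᵢ = 3.021 m³/s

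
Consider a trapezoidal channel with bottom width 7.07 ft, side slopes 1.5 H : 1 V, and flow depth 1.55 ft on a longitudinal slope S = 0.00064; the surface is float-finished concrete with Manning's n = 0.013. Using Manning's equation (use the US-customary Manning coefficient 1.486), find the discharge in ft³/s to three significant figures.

46.2 ft³/s

A = (b + z·y)·y = (7.07 + 1.5×1.55)×1.55 = 14.56 ft²
P = b + 2y√(1+z²) = 7.07 + 2×1.55×√(1+1.5²) = 12.66 ft
R = A/P = 14.56/12.66 = 1.150 ft
Q = (1.486/n)·A·R^(2/3)·S^(1/2) = (1.486/0.013) × 14.56 × 1.150^(2/3) × 0.00064^(1/2) = 46.23 ft³/s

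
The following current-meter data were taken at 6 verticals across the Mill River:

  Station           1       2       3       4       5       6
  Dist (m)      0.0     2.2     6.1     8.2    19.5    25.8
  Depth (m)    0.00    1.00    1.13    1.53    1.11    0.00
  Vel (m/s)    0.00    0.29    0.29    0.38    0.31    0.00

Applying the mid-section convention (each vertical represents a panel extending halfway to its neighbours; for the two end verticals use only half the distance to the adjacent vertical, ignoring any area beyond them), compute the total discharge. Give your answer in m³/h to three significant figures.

31600 m³/h

w_2 = (6.1 − 0.0)/2 = 3.05 m; q_2 = 0.29 × 1.00 × 3.05 = 0.8845 m³/s
w_3 = (8.2 − 2.2)/2 = 3 m; q_3 = 0.29 × 1.13 × 3 = 0.9831 m³/s
w_4 = (19.5 − 6.1)/2 = 6.7 m; q_4 = 0.38 × 1.53 × 6.7 = 3.895 m³/s
w_5 = (25.8 − 8.2)/2 = 8.8 m; q_5 = 0.31 × 1.11 × 8.8 = 3.028 m³/s
Stations 1, 6 contribute zero (depth or velocity is 0).
Q = Σ qᵢ = 8.791 m³/s
= 8.791 × 3600 = 31650 m³/h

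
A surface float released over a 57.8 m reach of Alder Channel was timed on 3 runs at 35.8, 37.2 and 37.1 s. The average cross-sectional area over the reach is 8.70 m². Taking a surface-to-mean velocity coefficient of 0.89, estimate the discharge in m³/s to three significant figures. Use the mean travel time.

12.2 m³/s

t̄ = (35.8 + 37.2 + 37.1) / 3 = 36.7 s
v_surface = L / t̄ = 57.8 / 36.7 = 1.575 m/s
v_mean = 0.89 × 1.575 = 1.402 m/s
Q = A × v_mean = 8.70 × 1.402 = 12.19 m³/s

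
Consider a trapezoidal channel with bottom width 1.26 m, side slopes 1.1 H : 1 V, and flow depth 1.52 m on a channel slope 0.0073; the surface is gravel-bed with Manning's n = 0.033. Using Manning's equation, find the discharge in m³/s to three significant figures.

A = (b + z·y)·y = (1.26 + 1.1×1.52)×1.52 = 4.457 m²
P = b + 2y√(1+z²) = 1.26 + 2×1.52×√(1+1.1²) = 5.779 m
R = A/P = 4.457/5.779 = 0.7711 m
Q = (1/n)·A·R^(2/3)·S^(1/2) = (1/0.033) × 4.457 × 0.7711^(2/3) × 0.0073^(1/2) = 9.703 m³/s

9.70 m³/s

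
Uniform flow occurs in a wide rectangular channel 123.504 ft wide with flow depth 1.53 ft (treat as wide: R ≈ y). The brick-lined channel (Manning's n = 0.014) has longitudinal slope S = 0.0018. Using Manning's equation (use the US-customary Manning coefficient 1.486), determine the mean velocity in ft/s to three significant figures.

5.98 ft/s

A = b·y = 123.504 × 1.53 = 189.0 ft²
Wide channel: R ≈ y = 1.53 ft
Q = (1.486/n)·A·R^(2/3)·S^(1/2) = (1.486/0.014) × 189.0 × 1.530^(2/3) × 0.0018^(1/2) = 1130 ft³/s
V = Q/A = 1130/189.0 = 5.979 ft/s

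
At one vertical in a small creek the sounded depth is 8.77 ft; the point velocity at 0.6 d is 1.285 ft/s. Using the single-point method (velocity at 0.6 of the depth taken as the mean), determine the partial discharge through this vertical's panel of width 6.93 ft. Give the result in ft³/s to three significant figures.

v̄ = v₀.₆ = 1.285 ft/s
q = v̄ × d × w = 1.285 × 8.77 × 6.93 = 78.10 ft³/s

78.1 ft³/s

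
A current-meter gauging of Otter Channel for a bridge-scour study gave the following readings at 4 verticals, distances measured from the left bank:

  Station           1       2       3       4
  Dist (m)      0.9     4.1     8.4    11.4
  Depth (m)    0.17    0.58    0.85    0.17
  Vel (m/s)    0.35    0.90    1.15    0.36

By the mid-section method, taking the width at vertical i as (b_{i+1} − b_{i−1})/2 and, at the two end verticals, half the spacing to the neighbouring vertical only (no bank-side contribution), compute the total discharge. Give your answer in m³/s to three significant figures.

5.71 m³/s

w_1 = (4.1 − 0.9)/2 = 1.6 m; q_1 = 0.35 × 0.17 × 1.6 = 0.09520 m³/s
w_2 = (8.4 − 0.9)/2 = 3.75 m; q_2 = 0.90 × 0.58 × 3.75 = 1.958 m³/s
w_3 = (11.4 − 4.1)/2 = 3.65 m; q_3 = 1.15 × 0.85 × 3.65 = 3.568 m³/s
w_4 = (11.4 − 8.4)/2 = 1.5 m; q_4 = 0.36 × 0.17 × 1.5 = 0.09180 m³/s
Q = Σ qᵢ = 5.712 m³/s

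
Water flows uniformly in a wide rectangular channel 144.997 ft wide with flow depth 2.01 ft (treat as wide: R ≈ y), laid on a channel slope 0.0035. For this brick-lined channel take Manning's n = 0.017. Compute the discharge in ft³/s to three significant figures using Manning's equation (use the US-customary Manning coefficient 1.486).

A = b·y = 144.997 × 2.01 = 291.4 ft²
Wide channel: R ≈ y = 2.01 ft
Q = (1.486/n)·A·R^(2/3)·S^(1/2) = (1.486/0.017) × 291.4 × 2.010^(2/3) × 0.0035^(1/2) = 2400 ft³/s

2400 ft³/s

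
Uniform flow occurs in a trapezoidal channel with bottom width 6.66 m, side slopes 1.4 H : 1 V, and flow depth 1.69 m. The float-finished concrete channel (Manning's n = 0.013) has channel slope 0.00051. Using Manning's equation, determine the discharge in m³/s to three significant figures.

A = (b + z·y)·y = (6.66 + 1.4×1.69)×1.69 = 15.25 m²
P = b + 2y√(1+z²) = 6.66 + 2×1.69×√(1+1.4²) = 12.48 m
R = A/P = 15.25/12.48 = 1.223 m
Q = (1/n)·A·R^(2/3)·S^(1/2) = (1/0.013) × 15.25 × 1.223^(2/3) × 0.00051^(1/2) = 30.30 m³/s

30.3 m³/s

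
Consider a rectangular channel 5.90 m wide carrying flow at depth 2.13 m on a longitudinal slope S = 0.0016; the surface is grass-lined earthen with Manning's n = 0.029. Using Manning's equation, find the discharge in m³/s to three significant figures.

20.0 m³/s

A = b·y = 5.90 × 2.13 = 12.57 m²
P = b + 2y = 5.90 + 2×2.13 = 10.16 m
R = A/P = 12.57/10.16 = 1.237 m
Q = (1/n)·A·R^(2/3)·S^(1/2) = (1/0.029) × 12.57 × 1.237^(2/3) × 0.0016^(1/2) = 19.97 m³/s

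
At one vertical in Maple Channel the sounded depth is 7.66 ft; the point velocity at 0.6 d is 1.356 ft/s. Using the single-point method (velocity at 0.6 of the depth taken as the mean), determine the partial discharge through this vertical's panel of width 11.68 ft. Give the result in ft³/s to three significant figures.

v̄ = v₀.₆ = 1.356 ft/s
q = v̄ × d × w = 1.356 × 7.66 × 11.68 = 121.3 ft³/s

121 ft³/s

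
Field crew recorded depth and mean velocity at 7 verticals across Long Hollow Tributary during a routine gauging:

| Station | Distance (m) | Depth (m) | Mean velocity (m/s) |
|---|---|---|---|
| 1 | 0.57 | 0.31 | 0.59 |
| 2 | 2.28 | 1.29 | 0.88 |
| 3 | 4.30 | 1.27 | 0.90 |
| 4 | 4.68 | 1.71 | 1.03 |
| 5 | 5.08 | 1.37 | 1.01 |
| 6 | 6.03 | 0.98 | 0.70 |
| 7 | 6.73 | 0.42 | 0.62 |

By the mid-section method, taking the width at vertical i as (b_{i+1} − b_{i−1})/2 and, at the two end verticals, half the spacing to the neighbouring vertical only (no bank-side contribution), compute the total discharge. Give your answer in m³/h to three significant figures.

21300 m³/h

w_1 = (2.28 − 0.57)/2 = 0.855 m; q_1 = 0.59 × 0.31 × 0.855 = 0.1564 m³/s
w_2 = (4.30 − 0.57)/2 = 1.865 m; q_2 = 0.88 × 1.29 × 1.865 = 2.117 m³/s
w_3 = (4.68 − 2.28)/2 = 1.2 m; q_3 = 0.90 × 1.27 × 1.2 = 1.372 m³/s
w_4 = (5.08 − 4.30)/2 = 0.39 m; q_4 = 1.03 × 1.71 × 0.39 = 0.6869 m³/s
w_5 = (6.03 − 4.68)/2 = 0.675 m; q_5 = 1.01 × 1.37 × 0.675 = 0.9340 m³/s
w_6 = (6.73 − 5.08)/2 = 0.825 m; q_6 = 0.70 × 0.98 × 0.825 = 0.5660 m³/s
w_7 = (6.73 − 6.03)/2 = 0.35 m; q_7 = 0.62 × 0.42 × 0.35 = 0.09114 m³/s
Q = Σ qᵢ = 5.923 m³/s
= 5.923 × 3600 = 21320 m³/h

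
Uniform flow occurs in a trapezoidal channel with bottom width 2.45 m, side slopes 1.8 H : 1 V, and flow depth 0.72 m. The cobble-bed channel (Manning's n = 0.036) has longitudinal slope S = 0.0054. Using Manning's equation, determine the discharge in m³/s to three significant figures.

3.46 m³/s

A = (b + z·y)·y = (2.45 + 1.8×0.72)×0.72 = 2.697 m²
P = b + 2y√(1+z²) = 2.45 + 2×0.72×√(1+1.8²) = 5.415 m
R = A/P = 2.697/5.415 = 0.4981 m
Q = (1/n)·A·R^(2/3)·S^(1/2) = (1/0.036) × 2.697 × 0.4981^(2/3) × 0.0054^(1/2) = 3.459 m³/s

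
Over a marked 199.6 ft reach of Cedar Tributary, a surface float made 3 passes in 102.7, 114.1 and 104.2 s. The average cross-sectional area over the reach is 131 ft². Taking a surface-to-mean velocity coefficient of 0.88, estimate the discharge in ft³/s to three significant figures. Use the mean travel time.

215 ft³/s

t̄ = (102.7 + 114.1 + 104.2) / 3 = 107 s
v_surface = L / t̄ = 199.6 / 107 = 1.865 ft/s
v_mean = 0.88 × 1.865 = 1.642 ft/s
Q = A × v_mean = 131 × 1.642 = 215.0 ft³/s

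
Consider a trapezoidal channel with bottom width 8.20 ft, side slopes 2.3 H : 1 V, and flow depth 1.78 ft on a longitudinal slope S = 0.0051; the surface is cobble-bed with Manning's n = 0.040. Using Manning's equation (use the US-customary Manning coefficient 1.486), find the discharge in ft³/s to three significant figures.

68.4 ft³/s

A = (b + z·y)·y = (8.20 + 2.3×1.78)×1.78 = 21.88 ft²
P = b + 2y√(1+z²) = 8.20 + 2×1.78×√(1+2.3²) = 17.13 ft
R = A/P = 21.88/17.13 = 1.278 ft
Q = (1.486/n)·A·R^(2/3)·S^(1/2) = (1.486/0.040) × 21.88 × 1.278^(2/3) × 0.0051^(1/2) = 68.36 ft³/s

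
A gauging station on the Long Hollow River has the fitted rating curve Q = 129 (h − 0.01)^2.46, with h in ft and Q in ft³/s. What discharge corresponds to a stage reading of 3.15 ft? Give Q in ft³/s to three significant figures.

Q = 129 × (3.15 − 0.01)^2.46 = 129 × 3.14^2.46 = 2153 ft³/s

2150 ft³/s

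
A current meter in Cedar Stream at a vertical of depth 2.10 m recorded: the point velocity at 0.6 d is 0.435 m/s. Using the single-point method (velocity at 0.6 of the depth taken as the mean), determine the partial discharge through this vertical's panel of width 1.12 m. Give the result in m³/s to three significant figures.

1.02 m³/s

v̄ = v₀.₆ = 0.435 m/s
q = v̄ × d × w = 0.4350 × 2.10 × 1.12 = 1.023 m³/s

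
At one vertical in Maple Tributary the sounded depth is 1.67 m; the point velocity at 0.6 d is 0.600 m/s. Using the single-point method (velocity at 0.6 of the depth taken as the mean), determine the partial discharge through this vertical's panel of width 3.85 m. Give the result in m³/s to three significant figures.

v̄ = v₀.₆ = 0.600 m/s
q = v̄ × d × w = 0.6000 × 1.67 × 3.85 = 3.858 m³/s

3.86 m³/s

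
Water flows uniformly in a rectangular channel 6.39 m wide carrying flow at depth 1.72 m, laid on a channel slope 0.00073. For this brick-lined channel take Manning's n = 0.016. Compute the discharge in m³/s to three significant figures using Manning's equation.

20.0 m³/s

A = b·y = 6.39 × 1.72 = 10.99 m²
P = b + 2y = 6.39 + 2×1.72 = 9.830 m
R = A/P = 10.99/9.830 = 1.118 m
Q = (1/n)·A·R^(2/3)·S^(1/2) = (1/0.016) × 10.99 × 1.118^(2/3) × 0.00073^(1/2) = 19.99 m³/s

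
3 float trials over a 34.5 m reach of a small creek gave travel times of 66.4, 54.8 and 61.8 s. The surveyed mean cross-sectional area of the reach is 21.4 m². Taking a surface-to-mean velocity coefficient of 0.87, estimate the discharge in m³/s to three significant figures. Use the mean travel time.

10.5 m³/s

t̄ = (66.4 + 54.8 + 61.8) / 3 = 61 s
v_surface = L / t̄ = 34.5 / 61 = 0.5656 m/s
v_mean = 0.87 × 0.5656 = 0.4920 m/s
Q = A × v_mean = 21.4 × 0.4920 = 10.53 m³/s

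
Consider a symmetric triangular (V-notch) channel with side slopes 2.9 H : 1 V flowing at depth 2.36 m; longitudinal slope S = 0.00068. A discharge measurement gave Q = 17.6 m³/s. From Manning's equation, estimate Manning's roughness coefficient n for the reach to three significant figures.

0.0257

A = z·y² = 2.9×2.36² = 16.15 m²
P = 2y√(1+z²) = 2×2.36×√(1+2.9²) = 14.48 m
R = A/P = 16.15/14.48 = 1.116 m
n = (1/Q)·A·R^(2/3)·S^(1/2) = (1/17.6) × 16.15 × 1.076 × 0.02608 = 0.02574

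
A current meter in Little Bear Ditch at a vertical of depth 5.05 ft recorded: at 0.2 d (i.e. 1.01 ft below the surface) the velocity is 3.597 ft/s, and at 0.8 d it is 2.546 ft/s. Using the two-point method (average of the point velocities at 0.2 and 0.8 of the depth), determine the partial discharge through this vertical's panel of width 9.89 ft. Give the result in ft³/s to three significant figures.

v̄ = (3.597 + 2.546) / 2 = 3.072 ft/s
q = v̄ × d × w = 3.072 × 5.05 × 9.89 = 153.4 ft³/s

153 ft³/s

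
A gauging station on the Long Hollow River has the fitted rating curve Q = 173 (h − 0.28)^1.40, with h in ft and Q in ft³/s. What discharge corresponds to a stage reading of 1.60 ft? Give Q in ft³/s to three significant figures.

255 ft³/s

Q = 173 × (1.60 − 0.28)^1.40 = 173 × 1.32^1.40 = 255.2 ft³/s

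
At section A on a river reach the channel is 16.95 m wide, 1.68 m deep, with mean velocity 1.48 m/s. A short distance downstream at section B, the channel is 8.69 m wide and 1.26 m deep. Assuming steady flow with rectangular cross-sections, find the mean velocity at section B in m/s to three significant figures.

Q = A₁V₁ = (16.95×1.68) × 1.48 = 42.14 m³/s
A₂ = 8.69 × 1.26 = 10.95 m²
V₂ = Q/A₂ = 42.14/10.95 = 3.849 m/s

3.85 m/s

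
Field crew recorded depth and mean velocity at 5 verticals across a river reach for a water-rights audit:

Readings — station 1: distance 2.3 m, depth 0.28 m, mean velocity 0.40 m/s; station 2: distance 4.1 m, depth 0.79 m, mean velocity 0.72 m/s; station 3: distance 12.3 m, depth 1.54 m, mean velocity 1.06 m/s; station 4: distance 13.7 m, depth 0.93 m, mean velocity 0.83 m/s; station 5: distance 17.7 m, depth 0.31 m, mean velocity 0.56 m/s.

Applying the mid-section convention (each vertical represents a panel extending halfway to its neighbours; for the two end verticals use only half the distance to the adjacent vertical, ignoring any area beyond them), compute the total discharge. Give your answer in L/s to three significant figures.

w_1 = (4.1 − 2.3)/2 = 0.9 m; q_1 = 0.40 × 0.28 × 0.9 = 0.1008 m³/s
w_2 = (12.3 − 2.3)/2 = 5 m; q_2 = 0.72 × 0.79 × 5 = 2.844 m³/s
w_3 = (13.7 − 4.1)/2 = 4.8 m; q_3 = 1.06 × 1.54 × 4.8 = 7.836 m³/s
w_4 = (17.7 − 12.3)/2 = 2.7 m; q_4 = 0.83 × 0.93 × 2.7 = 2.084 m³/s
w_5 = (17.7 − 13.7)/2 = 2 m; q_5 = 0.56 × 0.31 × 2 = 0.3472 m³/s
Q = Σ qᵢ = 13.21 m³/s
= 13.21 × 1000 = 13210 L/s

13200 L/s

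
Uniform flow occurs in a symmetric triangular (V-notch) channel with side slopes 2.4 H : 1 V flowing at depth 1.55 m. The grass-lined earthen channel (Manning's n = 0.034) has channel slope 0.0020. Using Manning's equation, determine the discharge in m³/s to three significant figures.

A = z·y² = 2.4×1.55² = 5.766 m²
P = 2y√(1+z²) = 2×1.55×√(1+2.4²) = 8.060 m
R = A/P = 5.766/8.060 = 0.7154 m
Q = (1/n)·A·R^(2/3)·S^(1/2) = (1/0.034) × 5.766 × 0.7154^(2/3) × 0.0020^(1/2) = 6.066 m³/s

6.07 m³/s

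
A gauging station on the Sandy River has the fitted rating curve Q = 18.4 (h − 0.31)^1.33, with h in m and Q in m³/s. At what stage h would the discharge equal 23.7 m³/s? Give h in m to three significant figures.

h − h₀ = (Q/C)^(1/b) = (23.7/18.4)^(1/1.33) = 1.210 m
h = 0.31 + 1.210 = 1.520 m

1.52 m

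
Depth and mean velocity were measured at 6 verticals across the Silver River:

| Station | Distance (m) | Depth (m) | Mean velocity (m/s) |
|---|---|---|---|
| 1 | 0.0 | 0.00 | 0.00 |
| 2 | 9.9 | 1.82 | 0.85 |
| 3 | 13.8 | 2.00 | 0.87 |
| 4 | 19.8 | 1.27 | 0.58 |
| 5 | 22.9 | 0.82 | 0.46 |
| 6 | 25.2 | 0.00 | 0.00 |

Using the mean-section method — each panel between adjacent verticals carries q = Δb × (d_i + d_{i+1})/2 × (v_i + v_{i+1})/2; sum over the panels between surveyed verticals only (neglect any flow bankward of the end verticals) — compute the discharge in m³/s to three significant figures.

19.2 m³/s

Panel 1-2: Δb = 9.9 m, d̄ = (0.00+1.82)/2 = 0.91, v̄ = (0.00+0.85)/2 = 0.425 → q = 9.9×0.91×0.425 = 3.829 m³/s
Panel 2-3: Δb = 3.9 m, d̄ = (1.82+2.00)/2 = 1.91, v̄ = (0.85+0.87)/2 = 0.86 → q = 3.9×1.91×0.86 = 6.406 m³/s
Panel 3-4: Δb = 6 m, d̄ = (2.00+1.27)/2 = 1.635, v̄ = (0.87+0.58)/2 = 0.725 → q = 6×1.635×0.725 = 7.112 m³/s
Panel 4-5: Δb = 3.1 m, d̄ = (1.27+0.82)/2 = 1.045, v̄ = (0.58+0.46)/2 = 0.52 → q = 3.1×1.045×0.52 = 1.685 m³/s
Panel 5-6: Δb = 2.3 m, d̄ = (0.82+0.00)/2 = 0.41, v̄ = (0.46+0.00)/2 = 0.23 → q = 2.3×0.41×0.23 = 0.2169 m³/s
Q = Σ q = 19.25 m³/s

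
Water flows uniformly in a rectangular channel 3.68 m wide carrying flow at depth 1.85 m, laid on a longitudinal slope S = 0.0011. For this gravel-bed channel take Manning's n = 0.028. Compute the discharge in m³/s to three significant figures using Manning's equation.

7.64 m³/s

A = b·y = 3.68 × 1.85 = 6.808 m²
P = b + 2y = 3.68 + 2×1.85 = 7.380 m
R = A/P = 6.808/7.380 = 0.9225 m
Q = (1/n)·A·R^(2/3)·S^(1/2) = (1/0.028) × 6.808 × 0.9225^(2/3) × 0.0011^(1/2) = 7.642 m³/s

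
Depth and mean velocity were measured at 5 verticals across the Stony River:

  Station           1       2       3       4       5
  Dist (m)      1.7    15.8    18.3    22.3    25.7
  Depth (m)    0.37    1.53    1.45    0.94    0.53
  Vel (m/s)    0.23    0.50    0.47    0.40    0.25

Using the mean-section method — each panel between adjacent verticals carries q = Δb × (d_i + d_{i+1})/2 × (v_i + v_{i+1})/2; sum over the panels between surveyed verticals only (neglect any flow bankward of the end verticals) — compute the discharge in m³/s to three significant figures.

9.59 m³/s

Panel 1-2: Δb = 14.1 m, d̄ = (0.37+1.53)/2 = 0.95, v̄ = (0.23+0.50)/2 = 0.365 → q = 14.1×0.95×0.365 = 4.889 m³/s
Panel 2-3: Δb = 2.5 m, d̄ = (1.53+1.45)/2 = 1.49, v̄ = (0.50+0.47)/2 = 0.485 → q = 2.5×1.49×0.485 = 1.807 m³/s
Panel 3-4: Δb = 4 m, d̄ = (1.45+0.94)/2 = 1.195, v̄ = (0.47+0.40)/2 = 0.435 → q = 4×1.195×0.435 = 2.079 m³/s
Panel 4-5: Δb = 3.4 m, d̄ = (0.94+0.53)/2 = 0.735, v̄ = (0.40+0.25)/2 = 0.325 → q = 3.4×0.735×0.325 = 0.8122 m³/s
Q = Σ q = 9.587 m³/s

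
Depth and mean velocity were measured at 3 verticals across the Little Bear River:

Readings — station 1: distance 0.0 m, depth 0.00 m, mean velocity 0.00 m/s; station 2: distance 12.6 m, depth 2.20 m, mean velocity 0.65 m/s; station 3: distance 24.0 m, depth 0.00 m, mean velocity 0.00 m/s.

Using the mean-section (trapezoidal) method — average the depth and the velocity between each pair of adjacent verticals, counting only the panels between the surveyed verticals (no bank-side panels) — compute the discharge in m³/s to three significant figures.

8.58 m³/s

Panel 1-2: Δb = 12.6 m, d̄ = (0.00+2.20)/2 = 1.1, v̄ = (0.00+0.65)/2 = 0.325 → q = 12.6×1.1×0.325 = 4.505 m³/s
Panel 2-3: Δb = 11.4 m, d̄ = (2.20+0.00)/2 = 1.1, v̄ = (0.65+0.00)/2 = 0.325 → q = 11.4×1.1×0.325 = 4.076 m³/s
Q = Σ q = 8.580 m³/s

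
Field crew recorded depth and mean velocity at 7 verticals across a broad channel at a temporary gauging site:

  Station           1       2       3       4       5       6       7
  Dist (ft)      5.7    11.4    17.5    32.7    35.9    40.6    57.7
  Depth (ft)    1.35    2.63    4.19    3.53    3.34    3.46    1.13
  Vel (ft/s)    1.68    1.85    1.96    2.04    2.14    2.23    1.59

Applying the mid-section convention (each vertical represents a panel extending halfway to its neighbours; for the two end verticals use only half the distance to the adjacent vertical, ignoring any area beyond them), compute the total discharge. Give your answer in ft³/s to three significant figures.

w_1 = (11.4 − 5.7)/2 = 2.85 ft; q_1 = 1.68 × 1.35 × 2.85 = 6.464 ft³/s
w_2 = (17.5 − 5.7)/2 = 5.9 ft; q_2 = 1.85 × 2.63 × 5.9 = 28.71 ft³/s
w_3 = (32.7 − 11.4)/2 = 10.65 ft; q_3 = 1.96 × 4.19 × 10.65 = 87.46 ft³/s
w_4 = (35.9 − 17.5)/2 = 9.2 ft; q_4 = 2.04 × 3.53 × 9.2 = 66.25 ft³/s
w_5 = (40.6 − 32.7)/2 = 3.95 ft; q_5 = 2.14 × 3.34 × 3.95 = 28.23 ft³/s
w_6 = (57.7 − 35.9)/2 = 10.9 ft; q_6 = 2.23 × 3.46 × 10.9 = 84.10 ft³/s
w_7 = (57.7 − 40.6)/2 = 8.55 ft; q_7 = 1.59 × 1.13 × 8.55 = 15.36 ft³/s
Q = Σ qᵢ = 316.6 ft³/s

317 ft³/s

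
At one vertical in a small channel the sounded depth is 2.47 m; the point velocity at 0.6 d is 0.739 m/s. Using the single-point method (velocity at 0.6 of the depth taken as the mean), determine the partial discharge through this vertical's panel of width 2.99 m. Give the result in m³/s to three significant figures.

v̄ = v₀.₆ = 0.739 m/s
q = v̄ × d × w = 0.7390 × 2.47 × 2.99 = 5.458 m³/s

5.46 m³/s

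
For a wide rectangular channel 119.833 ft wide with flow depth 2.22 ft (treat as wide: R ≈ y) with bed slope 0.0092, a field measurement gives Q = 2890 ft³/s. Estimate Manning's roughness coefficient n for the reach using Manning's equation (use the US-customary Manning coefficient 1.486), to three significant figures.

0.0223

A = b·y = 119.833 × 2.22 = 266.0 ft²
Wide channel: R ≈ y = 2.22 ft
n = (1.486/Q)·A·R^(2/3)·S^(1/2) = (1.486/2890) × 266.0 × 1.702 × 0.09592 = 0.02233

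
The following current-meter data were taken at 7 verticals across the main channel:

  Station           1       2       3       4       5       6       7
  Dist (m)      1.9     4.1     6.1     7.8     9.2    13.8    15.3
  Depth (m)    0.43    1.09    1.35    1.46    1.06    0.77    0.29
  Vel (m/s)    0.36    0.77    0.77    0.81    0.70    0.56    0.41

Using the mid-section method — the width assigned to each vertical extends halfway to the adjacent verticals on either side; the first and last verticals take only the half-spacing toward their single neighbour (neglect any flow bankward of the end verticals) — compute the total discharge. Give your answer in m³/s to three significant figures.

w_1 = (4.1 − 1.9)/2 = 1.1 m; q_1 = 0.36 × 0.43 × 1.1 = 0.1703 m³/s
w_2 = (6.1 − 1.9)/2 = 2.1 m; q_2 = 0.77 × 1.09 × 2.1 = 1.763 m³/s
w_3 = (7.8 − 4.1)/2 = 1.85 m; q_3 = 0.77 × 1.35 × 1.85 = 1.923 m³/s
w_4 = (9.2 − 6.1)/2 = 1.55 m; q_4 = 0.81 × 1.46 × 1.55 = 1.833 m³/s
w_5 = (13.8 − 7.8)/2 = 3 m; q_5 = 0.70 × 1.06 × 3 = 2.226 m³/s
w_6 = (15.3 − 9.2)/2 = 3.05 m; q_6 = 0.56 × 0.77 × 3.05 = 1.315 m³/s
w_7 = (15.3 − 13.8)/2 = 0.75 m; q_7 = 0.41 × 0.29 × 0.75 = 0.08918 m³/s
Q = Σ qᵢ = 9.319 m³/s

9.32 m³/s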